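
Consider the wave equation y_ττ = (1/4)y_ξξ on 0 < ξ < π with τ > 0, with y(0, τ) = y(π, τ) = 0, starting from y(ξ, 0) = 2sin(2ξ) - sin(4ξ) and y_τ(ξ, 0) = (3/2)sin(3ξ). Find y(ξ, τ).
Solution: Separating variables: y = Σ [A_n cos(ω_n τ) + B_n sin(ω_n τ)] sin(nξ), ω_n = n/2. From ICs (B_n = velocity coefficient / ω_n): A_2=2, A_4=-1, B_3=1.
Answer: y(ξ, τ) = 2sin(2ξ)cos(τ) + sin(3ξ)sin(3τ/2) - sin(4ξ)cos(2τ)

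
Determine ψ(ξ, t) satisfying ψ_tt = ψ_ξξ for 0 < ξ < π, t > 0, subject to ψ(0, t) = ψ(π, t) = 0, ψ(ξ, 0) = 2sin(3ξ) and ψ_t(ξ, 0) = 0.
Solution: Separating variables: ψ = Σ [A_n cos(ω_n t) + B_n sin(ω_n t)] sin(nξ), ω_n = n. From ICs: A_3=2.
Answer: ψ(ξ, t) = 2sin(3ξ)cos(3t)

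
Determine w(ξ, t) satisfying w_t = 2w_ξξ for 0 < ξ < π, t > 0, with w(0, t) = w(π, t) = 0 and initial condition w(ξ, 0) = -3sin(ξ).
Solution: Using separation of variables w = X(ξ)T(t):
Eigenfunctions: sin(nξ), n = 1, 2, 3, ...
General solution: w(ξ, t) = Σ c_n sin(nξ) exp(-2n² t)
Matching w(ξ,0) = -3sin(ξ) term by term: c_1=-3.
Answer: w(ξ, t) = -3exp(-2t)sin(ξ)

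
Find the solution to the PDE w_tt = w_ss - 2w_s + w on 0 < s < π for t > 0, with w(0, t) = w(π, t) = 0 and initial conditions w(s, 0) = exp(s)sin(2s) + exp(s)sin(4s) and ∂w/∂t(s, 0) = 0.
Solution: Substitute w = exp(s)u.
Then w_s = exp(s)(u_s + u), w_ss = exp(s)(u_ss + 2u_s + u), w_tt = exp(s)u_tt; substituting and dividing by exp(s), the lower-order terms cancel: u_tt = u_ss (standard wave equation).
Data for u: u(s,0) = exp(-s)w(s,0) = sin(2s) + sin(4s); u_t(s,0) = exp(-s)w_t(s,0) = 0. The boundary conditions carry over: u(0,t) = u(π,t) = 0.
Separating variables: u = Σ [A_n cos(ω_n t) + B_n sin(ω_n t)] sin(ns), ω_n = n. From ICs: A_2=1, A_4=1.
So u(s,t) = sin(2s)cos(2t) + sin(4s)cos(4t), and w(s,t) = exp(s)u(s,t).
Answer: w(s, t) = exp(s)sin(2s)cos(2t) + exp(s)sin(4s)cos(4t)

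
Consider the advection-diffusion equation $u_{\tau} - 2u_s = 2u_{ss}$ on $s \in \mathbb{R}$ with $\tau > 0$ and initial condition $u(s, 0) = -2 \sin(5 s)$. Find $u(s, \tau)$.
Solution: Moving frame: $\eta = s + 2\tau$, $\sigma = \tau$, $u = w(\eta,\sigma)$, so $u_{\tau} = w_{\sigma} + 2w_{\eta}$ and $u_{ss} = w_{\eta\eta}$.
Hence $u_{\tau} - 2u_s = w_{\sigma}$ and the PDE becomes the heat equation $w_{\sigma} = 2w_{\eta\eta}$ on $\eta \in \mathbb{R}$.
Initial data: $w(\eta,0) = u(\eta,0) = -2 \sin(5 \eta)$. Each mode $\sin(n\eta)$ decays as $e^{-2n^2\sigma}$ on $\mathbb{R}$, so $w(\eta,\sigma) = \sum c_n e^{-2n^2\sigma} \sin(n\eta)$ with $c_5=-2$: $w(\eta,\sigma) = -2 e^{-50 \sigma} \sin(5 \eta)$.
Substituting back: $u(s,\tau) = w(s + 2\tau, \tau)$.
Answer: $u(s, \tau) = -2 e^{-50 \tau} \sin(10 \tau + 5 s)$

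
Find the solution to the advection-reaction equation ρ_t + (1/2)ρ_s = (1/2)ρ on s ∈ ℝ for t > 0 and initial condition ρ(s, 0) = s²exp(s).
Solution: Substitute ρ = exp(s)u.
Then ρ_s = exp(s)(u_s + u), ρ_t = exp(s)u_t; substituting and dividing by exp(s), the lower-order terms cancel: u_t + (1/2)u_s = 0 (standard advection equation).
Data for u: u(s,0) = exp(-s)ρ(s,0) = s².
By characteristics (ds/dt = 1/2), u(s,t) = f(s - (1/2)t) with f = u(·, 0).
So u(s,t) = s² - st + (1/4)t², and ρ(s,t) = exp(s)u(s,t).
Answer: ρ(s, t) = s²exp(s) - stexp(s) + (1/4)t²exp(s)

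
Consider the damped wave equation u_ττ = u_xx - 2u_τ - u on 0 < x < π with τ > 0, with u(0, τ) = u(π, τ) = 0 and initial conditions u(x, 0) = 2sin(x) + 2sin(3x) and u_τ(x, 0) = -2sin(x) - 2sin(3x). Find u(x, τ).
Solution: Substitute u = exp(-τ)w, i.e. w = exp(τ)u.
By the product rule, u_τ = exp(-τ)(w_τ - w), u_ττ = exp(-τ)(w_ττ - 2w_τ + w), u_xx = exp(-τ)w_xx.
Substituting into the PDE and dividing by exp(-τ): w_ττ - 2w_τ + w = w_xx - 2(w_τ - w) - w.
The lower-order terms cancel, leaving the standard wave equation w_ττ = w_xx.
Initial data for w: w(x,0) = u(x,0) = 2sin(x) + 2sin(3x); w_τ(x,0) = u_τ(x,0) + u(x,0) = 0. The boundary conditions carry over: w(0,τ) = w(π,τ) = 0.
Solve for w:
  Using separation of variables w = X(x)T(τ):
  Eigenfunctions: sin(nx), n = 1, 2, 3, ...
  General solution: w(x, τ) = Σ [A_n cos(n τ) + B_n sin(n τ)] sin(nx)
  From w(x,0) = 2sin(x) + 2sin(3x): A_1=2, A_3=2. From w_τ(x,0) = 0: all B_n = 0.
Hence w(x,τ) = 2sin(x)cos(τ) + 2sin(3x)cos(3τ).
Transform back: u(x,τ) = exp(-τ)w(x,τ).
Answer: u(x, τ) = 2exp(-τ)sin(x)cos(τ) + 2exp(-τ)sin(3x)cos(3τ)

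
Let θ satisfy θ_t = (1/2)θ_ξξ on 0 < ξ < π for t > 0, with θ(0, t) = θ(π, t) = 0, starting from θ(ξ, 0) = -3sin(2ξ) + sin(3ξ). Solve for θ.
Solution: Separating variables: θ = Σ c_n exp(-n²t/2) sin(nξ). From θ(ξ,0) = -3sin(2ξ) + sin(3ξ): c_2=-3, c_3=1.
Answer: θ(ξ, t) = -3exp(-2t)sin(2ξ) + exp(-9t/2)sin(3ξ)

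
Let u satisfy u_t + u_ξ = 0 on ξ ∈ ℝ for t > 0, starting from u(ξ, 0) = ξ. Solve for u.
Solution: By characteristics (dξ/dt = 1), u(ξ,t) = f(ξ - t) with f = u(·, 0).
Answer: u(ξ, t) = -t + ξ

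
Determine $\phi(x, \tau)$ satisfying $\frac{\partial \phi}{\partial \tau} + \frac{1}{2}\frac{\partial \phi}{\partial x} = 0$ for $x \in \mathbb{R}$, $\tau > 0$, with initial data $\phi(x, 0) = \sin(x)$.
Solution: By method of characteristics (waves move right with speed 1/2):
Along characteristics $x - \frac{1}{2}\tau =$ const, $\phi$ is constant, so $\phi(x,\tau) = f(x - \frac{1}{2}\tau)$ with $f = \phi( \cdot , 0)$.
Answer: $\phi(x, \tau) = - \sin(\tau/2 - x)$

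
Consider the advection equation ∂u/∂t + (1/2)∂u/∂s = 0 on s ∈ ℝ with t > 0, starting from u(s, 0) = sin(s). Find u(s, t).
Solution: By method of characteristics (waves move right with speed 1/2):
Along characteristics s - (1/2)t = const, u is constant, so u(s,t) = f(s - (1/2)t) with f = u(·, 0).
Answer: u(s, t) = sin(s - t/2)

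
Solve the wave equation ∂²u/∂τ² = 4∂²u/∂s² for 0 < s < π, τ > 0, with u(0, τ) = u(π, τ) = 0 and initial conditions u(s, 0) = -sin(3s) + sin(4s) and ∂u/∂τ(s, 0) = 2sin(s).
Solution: Using separation of variables u = X(s)T(τ):
Eigenfunctions: sin(ns), n = 1, 2, 3, ...
General solution: u(s, τ) = Σ [A_n cos(2n τ) + B_n sin(2n τ)] sin(ns)
From u(s,0) = -sin(3s) + sin(4s): A_3=-1, A_4=1. From u_τ(s,0) = 2sin(s), using u_τ(s,0) = Σ ω_n B_n sin(ns) with ω_n = 2n: B_1 = 2/2 = 1.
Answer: u(s, τ) = sin(s)sin(2τ) - sin(3s)cos(6τ) + sin(4s)cos(8τ)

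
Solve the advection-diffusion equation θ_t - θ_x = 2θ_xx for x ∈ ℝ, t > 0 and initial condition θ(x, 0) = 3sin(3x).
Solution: Change to a moving frame: let η = x + t, σ = t and write θ(x,t) = u(η,σ).
By the chain rule θ_t = u_σ + u_η, θ_x = u_η, θ_xx = u_ηη.
Then θ_t - θ_x = u_σ: the advection term cancels and the PDE becomes the heat equation u_σ = 2u_ηη on η ∈ ℝ.
Initial data: u(η,0) = θ(η,0) = 3sin(3η).
On η ∈ ℝ each mode satisfies (sin(nη))″ = -n² sin(nη), so exp(-2n²σ) sin(nη) solves the heat equation; by superposition u(η,σ) = Σ c_n exp(-2n²σ) sin(nη).
Reading off the coefficients: c_3=3, so u(η,σ) = 3exp(-18σ)sin(3η).
Substituting back η = x + t, σ = t: θ(x,t) = u(x + t, t).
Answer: θ(x, t) = 3exp(-18t)sin(3t + 3x)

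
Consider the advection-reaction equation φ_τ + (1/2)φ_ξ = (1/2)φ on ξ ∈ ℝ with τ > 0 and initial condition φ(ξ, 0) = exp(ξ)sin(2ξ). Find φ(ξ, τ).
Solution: Substitute φ = exp(ξ)u.
Then φ_ξ = exp(ξ)(u_ξ + u), φ_τ = exp(ξ)u_τ; substituting and dividing by exp(ξ), the lower-order terms cancel: u_τ + (1/2)u_ξ = 0 (standard advection equation).
Data for u: u(ξ,0) = exp(-ξ)φ(ξ,0) = sin(2ξ).
By characteristics (dξ/dτ = 1/2), u(ξ,τ) = f(ξ - (1/2)τ) with f = u(·, 0).
So u(ξ,τ) = sin(2ξ - τ), and φ(ξ,τ) = exp(ξ)u(ξ,τ).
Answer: φ(ξ, τ) = exp(ξ)sin(2ξ - τ)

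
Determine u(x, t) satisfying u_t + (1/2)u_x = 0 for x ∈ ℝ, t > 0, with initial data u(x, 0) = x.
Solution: By characteristics (dx/dt = 1/2), u(x,t) = f(x - (1/2)t) with f = u(·, 0).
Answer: u(x, t) = -(1/2)t + x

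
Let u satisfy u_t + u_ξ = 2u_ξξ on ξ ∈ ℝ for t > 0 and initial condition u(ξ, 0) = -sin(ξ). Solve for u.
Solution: Change to a moving frame: let η = ξ - t, σ = t and write u(ξ,t) = w(η,σ).
By the chain rule u_t = w_σ - w_η, u_ξ = w_η, u_ξξ = w_ηη.
Then u_t + u_ξ = w_σ: the advection term cancels and the PDE becomes the heat equation w_σ = 2w_ηη on η ∈ ℝ.
Initial data: w(η,0) = u(η,0) = -sin(η).
On η ∈ ℝ each mode satisfies (sin(nη))″ = -n² sin(nη), so exp(-2n²σ) sin(nη) solves the heat equation; by superposition w(η,σ) = Σ c_n exp(-2n²σ) sin(nη).
Reading off the coefficients: c_1=-1, so w(η,σ) = -exp(-2σ)sin(η).
Substituting back η = ξ - t, σ = t: u(ξ,t) = w(ξ - t, t).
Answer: u(ξ, t) = exp(-2t)sin(t - ξ)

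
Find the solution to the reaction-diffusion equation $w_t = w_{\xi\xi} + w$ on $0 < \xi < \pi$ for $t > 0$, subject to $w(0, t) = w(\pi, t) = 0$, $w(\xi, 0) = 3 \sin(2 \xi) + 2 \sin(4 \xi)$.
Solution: Substitute $w = e^{t}u$.
Then $w_t = e^{t}(u_t + u)$, $w_{\xi\xi} = e^{t}u_{\xi\xi}$; substituting and dividing by $e^{t}$, the lower-order terms cancel: $u_t = u_{\xi\xi}$ (standard heat equation).
Data for $u$: $u(\xi,0) = w(\xi,0) = 3 \sin(2 \xi) + 2 \sin(4 \xi)$. The boundary conditions carry over: $u(0,t) = u(\pi,t) = 0$.
Separating variables: $u = \sum c_n e^{-n^2t} \sin(n\xi)$. From $u(\xi,0) = 3 \sin(2 \xi) + 2 \sin(4 \xi)$: $c_2=3, c_4=2$.
So $u(\xi,t) = 3 e^{-4 t} \sin(2 \xi) + 2 e^{-16 t} \sin(4 \xi)$, and $w(\xi,t) = e^{t}u(\xi,t)$.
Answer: $w(\xi, t) = 3 e^{-3 t} \sin(2 \xi) + 2 e^{-15 t} \sin(4 \xi)$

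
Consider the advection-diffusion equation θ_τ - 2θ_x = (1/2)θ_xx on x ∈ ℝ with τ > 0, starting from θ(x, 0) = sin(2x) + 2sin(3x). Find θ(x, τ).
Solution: Moving frame: η = x + 2τ, σ = τ, θ = u(η,σ), so θ_τ = u_σ + 2u_η and θ_xx = u_ηη.
Hence θ_τ - 2θ_x = u_σ and the PDE becomes the heat equation u_σ = (1/2)u_ηη on η ∈ ℝ.
Initial data: u(η,0) = θ(η,0) = sin(2η) + 2sin(3η). Each mode sin(nη) decays as exp(-n²σ/2) on ℝ, so u(η,σ) = Σ c_n exp(-n²σ/2) sin(nη) with c_2=1, c_3=2: u(η,σ) = exp(-2σ)sin(2η) + 2exp(-9σ/2)sin(3η).
Substituting back: θ(x,τ) = u(x + 2τ, τ).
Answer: θ(x, τ) = exp(-2τ)sin(2x + 4τ) + 2exp(-9τ/2)sin(3x + 6τ)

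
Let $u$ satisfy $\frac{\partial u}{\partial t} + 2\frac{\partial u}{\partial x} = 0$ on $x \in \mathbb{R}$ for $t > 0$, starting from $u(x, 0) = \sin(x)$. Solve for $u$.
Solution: By method of characteristics (waves move right with speed 2):
Along characteristics $x - 2t =$ const, $u$ is constant, so $u(x,t) = f(x - 2t)$ with $f = u( \cdot , 0)$.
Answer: $u(x, t) = - \sin(2 t - x)$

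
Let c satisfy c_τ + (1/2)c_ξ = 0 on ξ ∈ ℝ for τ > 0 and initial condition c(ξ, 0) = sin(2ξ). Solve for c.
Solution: By characteristics (dξ/dτ = 1/2), c(ξ,τ) = f(ξ - (1/2)τ) with f = c(·, 0).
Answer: c(ξ, τ) = sin(2ξ - τ)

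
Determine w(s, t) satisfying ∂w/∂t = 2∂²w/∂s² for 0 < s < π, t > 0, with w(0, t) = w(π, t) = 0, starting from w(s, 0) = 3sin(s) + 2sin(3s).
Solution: Using separation of variables w = X(s)T(t):
Eigenfunctions: sin(ns), n = 1, 2, 3, ...
General solution: w(s, t) = Σ c_n sin(ns) exp(-2n² t)
Matching w(s,0) = 3sin(s) + 2sin(3s) term by term: c_1=3, c_3=2.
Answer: w(s, t) = 3exp(-2t)sin(s) + 2exp(-18t)sin(3s)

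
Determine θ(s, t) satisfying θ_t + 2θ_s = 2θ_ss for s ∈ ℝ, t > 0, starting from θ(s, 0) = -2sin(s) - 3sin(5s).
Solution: Moving frame: η = s - 2t, σ = t, θ = u(η,σ), so θ_t = u_σ - 2u_η and θ_ss = u_ηη.
Hence θ_t + 2θ_s = u_σ and the PDE becomes the heat equation u_σ = 2u_ηη on η ∈ ℝ.
Initial data: u(η,0) = θ(η,0) = -2sin(η) - 3sin(5η). Each mode sin(nη) decays as exp(-2n²σ) on ℝ, so u(η,σ) = Σ c_n exp(-2n²σ) sin(nη) with c_1=-2, c_5=-3: u(η,σ) = -2exp(-2σ)sin(η) - 3exp(-50σ)sin(5η).
Substituting back: θ(s,t) = u(s - 2t, t).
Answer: θ(s, t) = -2exp(-2t)sin(s - 2t) - 3exp(-50t)sin(5s - 10t)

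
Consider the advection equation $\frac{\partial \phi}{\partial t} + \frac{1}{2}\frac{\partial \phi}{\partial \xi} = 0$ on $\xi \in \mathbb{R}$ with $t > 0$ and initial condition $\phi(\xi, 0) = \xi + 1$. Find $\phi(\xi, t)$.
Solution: By method of characteristics (waves move right with speed 1/2):
Along characteristics $\xi - \frac{1}{2}t =$ const, $\phi$ is constant, so $\phi(\xi,t) = f(\xi - \frac{1}{2}t)$ with $f = \phi( \cdot , 0)$.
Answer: $\phi(\xi, t) = \xi - \frac{1}{2} t + 1$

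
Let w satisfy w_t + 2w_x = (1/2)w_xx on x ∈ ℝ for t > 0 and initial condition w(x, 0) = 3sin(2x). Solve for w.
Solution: Moving frame: η = x - 2t, σ = t, w = u(η,σ), so w_t = u_σ - 2u_η and w_xx = u_ηη.
Hence w_t + 2w_x = u_σ and the PDE becomes the heat equation u_σ = (1/2)u_ηη on η ∈ ℝ.
Initial data: u(η,0) = w(η,0) = 3sin(2η). Each mode sin(nη) decays as exp(-n²σ/2) on ℝ, so u(η,σ) = Σ c_n exp(-n²σ/2) sin(nη) with c_2=3: u(η,σ) = 3exp(-2σ)sin(2η).
Substituting back: w(x,t) = u(x - 2t, t).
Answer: w(x, t) = -3exp(-2t)sin(4t - 2x)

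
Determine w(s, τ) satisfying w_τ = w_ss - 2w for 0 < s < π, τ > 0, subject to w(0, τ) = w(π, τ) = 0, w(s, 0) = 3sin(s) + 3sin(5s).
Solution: Substitute w = exp(-2τ)u, i.e. u = exp(2τ)w.
By the product rule, w_τ = exp(-2τ)(u_τ - 2u), w_ss = exp(-2τ)u_ss.
Substituting into the PDE and dividing by exp(-2τ): u_τ - 2u = u_ss - 2u.
The lower-order terms cancel, leaving the standard heat equation u_τ = u_ss.
Initial data for u: u(s,0) = w(s,0) = 3sin(s) + 3sin(5s). The boundary conditions carry over: u(0,τ) = u(π,τ) = 0.
Solve for u:
  Using separation of variables u = X(s)T(τ):
  Eigenfunctions: sin(ns), n = 1, 2, 3, ...
  General solution: u(s, τ) = Σ c_n sin(ns) exp(-n² τ)
  Matching u(s,0) = 3sin(s) + 3sin(5s) term by term: c_1=3, c_5=3.
Hence u(s,τ) = 3exp(-τ)sin(s) + 3exp(-25τ)sin(5s).
Transform back: w(s,τ) = exp(-2τ)u(s,τ).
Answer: w(s, τ) = 3exp(-3τ)sin(s) + 3exp(-27τ)sin(5s)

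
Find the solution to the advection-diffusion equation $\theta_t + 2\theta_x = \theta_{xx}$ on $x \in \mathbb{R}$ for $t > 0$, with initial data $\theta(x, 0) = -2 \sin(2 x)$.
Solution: Change to a moving frame: let $\eta = x - 2t$, $\sigma = t$ and write $\theta(x,t) = u(\eta,\sigma)$.
By the chain rule $\theta_t = u_{\sigma} - 2u_{\eta}$, $\theta_x = u_{\eta}$, $\theta_{xx} = u_{\eta\eta}$.
Then $\theta_t + 2\theta_x = u_{\sigma}$: the advection term cancels and the PDE becomes the heat equation $u_{\sigma} = u_{\eta\eta}$ on $\eta \in \mathbb{R}$.
Initial data: $u(\eta,0) = \theta(\eta,0) = -2 \sin(2 \eta)$.
On $\eta \in \mathbb{R}$ each mode satisfies $(\sin(n\eta))'' = -n^2 \sin(n\eta)$, so $e^{-n^2\sigma} \sin(n\eta)$ solves the heat equation; by superposition $u(\eta,\sigma) = \sum c_n e^{-n^2\sigma} \sin(n\eta)$.
Reading off the coefficients: $c_2=-2$, so $u(\eta,\sigma) = -2 e^{-4 \sigma} \sin(2 \eta)$.
Substituting back $\eta = x - 2t$, $\sigma = t$: $\theta(x,t) = u(x - 2t, t)$.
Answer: $\theta(x, t) = 2 e^{-4 t} \sin(4 t - 2 x)$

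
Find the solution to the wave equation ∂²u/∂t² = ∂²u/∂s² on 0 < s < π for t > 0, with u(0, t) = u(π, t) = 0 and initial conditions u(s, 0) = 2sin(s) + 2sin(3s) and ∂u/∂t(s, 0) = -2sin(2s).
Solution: Using separation of variables u = X(s)T(t):
Eigenfunctions: sin(ns), n = 1, 2, 3, ...
General solution: u(s, t) = Σ [A_n cos(n t) + B_n sin(n t)] sin(ns)
From u(s,0) = 2sin(s) + 2sin(3s): A_1=2, A_3=2. From u_t(s,0) = -2sin(2s), using u_t(s,0) = Σ ω_n B_n sin(ns) with ω_n = n: B_2 = (-2)/2 = -1.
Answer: u(s, t) = 2sin(s)cos(t) - sin(2s)sin(2t) + 2sin(3s)cos(3t)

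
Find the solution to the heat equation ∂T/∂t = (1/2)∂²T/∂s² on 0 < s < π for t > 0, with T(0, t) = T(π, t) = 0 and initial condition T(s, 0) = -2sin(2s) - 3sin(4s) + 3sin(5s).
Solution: Separating variables: T = Σ c_n exp(-n²t/2) sin(ns). From T(s,0) = -2sin(2s) - 3sin(4s) + 3sin(5s): c_2=-2, c_4=-3, c_5=3.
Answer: T(s, t) = -2exp(-2t)sin(2s) - 3exp(-8t)sin(4s) + 3exp(-25t/2)sin(5s)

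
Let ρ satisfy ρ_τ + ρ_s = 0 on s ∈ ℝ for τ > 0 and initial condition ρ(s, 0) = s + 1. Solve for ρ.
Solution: By characteristics (ds/dτ = 1), ρ(s,τ) = f(s - τ) with f = ρ(·, 0).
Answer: ρ(s, τ) = s - τ + 1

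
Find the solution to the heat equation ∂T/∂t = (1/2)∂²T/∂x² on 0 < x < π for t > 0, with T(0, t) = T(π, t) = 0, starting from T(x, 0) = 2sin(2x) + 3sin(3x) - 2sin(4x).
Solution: Separating variables: T = Σ c_n exp(-n²t/2) sin(nx). From T(x,0) = 2sin(2x) + 3sin(3x) - 2sin(4x): c_2=2, c_3=3, c_4=-2.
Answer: T(x, t) = 2exp(-2t)sin(2x) - 2exp(-8t)sin(4x) + 3exp(-9t/2)sin(3x)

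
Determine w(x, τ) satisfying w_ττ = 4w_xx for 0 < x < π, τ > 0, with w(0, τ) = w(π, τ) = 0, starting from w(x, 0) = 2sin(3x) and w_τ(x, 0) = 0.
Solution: Using separation of variables w = X(x)T(τ):
Eigenfunctions: sin(nx), n = 1, 2, 3, ...
General solution: w(x, τ) = Σ [A_n cos(2n τ) + B_n sin(2n τ)] sin(nx)
From w(x,0) = 2sin(3x): A_3=2. From w_τ(x,0) = 0: all B_n = 0.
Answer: w(x, τ) = 2sin(3x)cos(6τ)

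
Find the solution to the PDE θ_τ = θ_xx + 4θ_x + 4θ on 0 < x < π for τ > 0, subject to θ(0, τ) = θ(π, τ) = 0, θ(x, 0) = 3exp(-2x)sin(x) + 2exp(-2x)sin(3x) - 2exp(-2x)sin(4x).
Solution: Substitute θ = exp(-2x)u.
Then θ_x = exp(-2x)(u_x - 2u), θ_xx = exp(-2x)(u_xx - 4u_x + 4u), θ_τ = exp(-2x)u_τ; substituting and dividing by exp(-2x), the lower-order terms cancel: u_τ = u_xx (standard heat equation).
Data for u: u(x,0) = exp(2x)θ(x,0) = 3sin(x) + 2sin(3x) - 2sin(4x). The boundary conditions carry over: u(0,τ) = u(π,τ) = 0.
Separating variables: u = Σ c_n exp(-n²τ) sin(nx). From u(x,0) = 3sin(x) + 2sin(3x) - 2sin(4x): c_1=3, c_3=2, c_4=-2.
So u(x,τ) = 3exp(-τ)sin(x) + 2exp(-9τ)sin(3x) - 2exp(-16τ)sin(4x), and θ(x,τ) = exp(-2x)u(x,τ).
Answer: θ(x, τ) = 3exp(-2x)exp(-τ)sin(x) + 2exp(-2x)exp(-9τ)sin(3x) - 2exp(-2x)exp(-16τ)sin(4x)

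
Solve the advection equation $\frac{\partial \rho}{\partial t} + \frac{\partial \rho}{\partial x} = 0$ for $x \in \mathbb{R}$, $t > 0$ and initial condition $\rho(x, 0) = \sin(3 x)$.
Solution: By method of characteristics (waves move right with speed 1):
Along characteristics $x - t =$ const, $\rho$ is constant, so $\rho(x,t) = f(x - t)$ with $f = \rho( \cdot , 0)$.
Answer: $\rho(x, t) = - \sin(3 t - 3 x)$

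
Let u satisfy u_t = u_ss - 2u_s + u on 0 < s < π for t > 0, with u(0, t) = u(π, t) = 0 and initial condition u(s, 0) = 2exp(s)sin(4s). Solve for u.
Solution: Substitute u = exp(s)w, i.e. w = exp(-s)u.
By the product rule, u_s = exp(s)(w_s + w), u_ss = exp(s)(w_ss + 2w_s + w), u_t = exp(s)w_t.
Substituting into the PDE and dividing by exp(s): w_t = (w_ss + 2w_s + w) - 2(w_s + w) + w.
The lower-order terms cancel, leaving the standard heat equation w_t = w_ss.
Initial data for w: w(s,0) = exp(-s)u(s,0) = 2sin(4s). The boundary conditions carry over: w(0,t) = w(π,t) = 0.
Solve for w:
  Using separation of variables w = X(s)T(t):
  Eigenfunctions: sin(ns), n = 1, 2, 3, ...
  General solution: w(s, t) = Σ c_n sin(ns) exp(-n² t)
  Matching w(s,0) = 2sin(4s) term by term: c_4=2.
Hence w(s,t) = 2exp(-16t)sin(4s).
Transform back: u(s,t) = exp(s)w(s,t).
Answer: u(s, t) = 2exp(s)exp(-16t)sin(4s)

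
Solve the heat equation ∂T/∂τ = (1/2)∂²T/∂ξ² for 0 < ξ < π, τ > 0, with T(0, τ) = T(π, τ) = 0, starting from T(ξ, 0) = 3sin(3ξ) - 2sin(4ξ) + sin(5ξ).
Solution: Separating variables: T = Σ c_n exp(-n²τ/2) sin(nξ). From T(ξ,0) = 3sin(3ξ) - 2sin(4ξ) + sin(5ξ): c_3=3, c_4=-2, c_5=1.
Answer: T(ξ, τ) = -2exp(-8τ)sin(4ξ) + 3exp(-9τ/2)sin(3ξ) + exp(-25τ/2)sin(5ξ)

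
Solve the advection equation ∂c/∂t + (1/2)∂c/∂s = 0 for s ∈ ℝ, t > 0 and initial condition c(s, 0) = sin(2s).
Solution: By characteristics (ds/dt = 1/2), c(s,t) = f(s - (1/2)t) with f = c(·, 0).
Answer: c(s, t) = sin(2s - t)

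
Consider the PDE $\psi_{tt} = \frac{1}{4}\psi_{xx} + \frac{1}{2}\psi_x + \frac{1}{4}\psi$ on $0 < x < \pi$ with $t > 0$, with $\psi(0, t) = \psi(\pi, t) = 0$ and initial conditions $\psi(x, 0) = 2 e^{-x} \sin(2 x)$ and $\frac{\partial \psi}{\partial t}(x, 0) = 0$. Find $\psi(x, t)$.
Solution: Substitute $\psi = e^{-x}u$.
Then $\psi_x = e^{-x}(u_x - u)$, $\psi_{xx} = e^{-x}(u_{xx} - 2u_x + u)$, $\psi_{tt} = e^{-x}u_{tt}$; substituting and dividing by $e^{-x}$, the lower-order terms cancel: $u_{tt} = \frac{1}{4}u_{xx}$ (standard wave equation).
Data for $u$: $u(x,0) = e^{x}\psi(x,0) = 2 \sin(2 x)$; $u_t(x,0) = e^{x}\psi_t(x,0) = 0$. The boundary conditions carry over: $u(0,t) = u(\pi,t) = 0$.
Separating variables: $u = \sum [A_n \cos(\omega_n t) + B_n \sin(\omega_n t)] \sin(nx)$, $\omega_n = n/2$. From ICs: $A_2=2$.
So $u(x,t) = 2 \sin(2 x) \cos(t)$, and $\psi(x,t) = e^{-x}u(x,t)$.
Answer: $\psi(x, t) = 2 e^{-x} \sin(2 x) \cos(t)$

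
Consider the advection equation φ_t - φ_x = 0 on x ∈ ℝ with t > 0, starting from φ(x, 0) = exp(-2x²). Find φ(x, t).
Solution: By method of characteristics (waves move left with speed 1):
Along characteristics x + t = const, φ is constant, so φ(x,t) = f(x + t) with f = φ(·, 0).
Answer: φ(x, t) = exp(-2(t + x)²)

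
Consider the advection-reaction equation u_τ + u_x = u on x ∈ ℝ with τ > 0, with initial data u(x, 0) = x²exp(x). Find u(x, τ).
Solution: Substitute u = exp(x)w, i.e. w = exp(-x)u.
By the product rule, u_x = exp(x)(w_x + w), u_τ = exp(x)w_τ.
Substituting into the PDE and dividing by exp(x): w_τ + (w_x + w) = w.
The lower-order terms cancel, leaving the standard advection equation w_τ + w_x = 0.
Initial data for w: w(x,0) = exp(-x)u(x,0) = x².
Solve for w:
  By method of characteristics (waves move right with speed 1):
  Along characteristics x - τ = const, w is constant, so w(x,τ) = f(x - τ) with f = w(·, 0).
Hence w(x,τ) = x² - 2xτ + τ².
Transform back: u(x,τ) = exp(x)w(x,τ).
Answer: u(x, τ) = x²exp(x) - 2xτexp(x) + τ²exp(x)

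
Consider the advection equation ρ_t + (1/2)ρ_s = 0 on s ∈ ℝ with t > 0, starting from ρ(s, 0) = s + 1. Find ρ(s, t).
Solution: By method of characteristics (waves move right with speed 1/2):
Along characteristics s - (1/2)t = const, ρ is constant, so ρ(s,t) = f(s - (1/2)t) with f = ρ(·, 0).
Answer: ρ(s, t) = s - (1/2)t + 1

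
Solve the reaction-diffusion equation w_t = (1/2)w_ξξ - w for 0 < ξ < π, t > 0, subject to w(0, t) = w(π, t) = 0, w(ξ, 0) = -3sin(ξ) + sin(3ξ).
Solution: Substitute w = exp(-t)u.
Then w_t = exp(-t)(u_t - u), w_ξξ = exp(-t)u_ξξ; substituting and dividing by exp(-t), the lower-order terms cancel: u_t = (1/2)u_ξξ (standard heat equation).
Data for u: u(ξ,0) = w(ξ,0) = -3sin(ξ) + sin(3ξ). The boundary conditions carry over: u(0,t) = u(π,t) = 0.
Separating variables: u = Σ c_n exp(-n²t/2) sin(nξ). From u(ξ,0) = -3sin(ξ) + sin(3ξ): c_1=-3, c_3=1.
So u(ξ,t) = -3exp(-t/2)sin(ξ) + exp(-9t/2)sin(3ξ), and w(ξ,t) = exp(-t)u(ξ,t).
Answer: w(ξ, t) = -3exp(-3t/2)sin(ξ) + exp(-11t/2)sin(3ξ)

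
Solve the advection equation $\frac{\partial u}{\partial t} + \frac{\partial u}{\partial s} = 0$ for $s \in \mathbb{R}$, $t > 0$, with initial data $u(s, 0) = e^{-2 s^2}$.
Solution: By characteristics ($ds/dt = 1$), $u(s,t) = f(s - t)$ with $f = u( \cdot , 0)$.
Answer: $u(s, t) = e^{-2 (s - t)^2}$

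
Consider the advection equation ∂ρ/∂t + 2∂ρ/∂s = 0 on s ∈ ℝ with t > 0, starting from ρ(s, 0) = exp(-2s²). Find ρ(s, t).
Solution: By characteristics (ds/dt = 2), ρ(s,t) = f(s - 2t) with f = ρ(·, 0).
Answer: ρ(s, t) = exp(-2(s - 2t)²)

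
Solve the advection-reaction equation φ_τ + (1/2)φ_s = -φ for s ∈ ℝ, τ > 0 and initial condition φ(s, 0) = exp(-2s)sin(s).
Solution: Substitute φ = exp(-2s)u.
Then φ_s = exp(-2s)(u_s - 2u), φ_τ = exp(-2s)u_τ; substituting and dividing by exp(-2s), the lower-order terms cancel: u_τ + (1/2)u_s = 0 (standard advection equation).
Data for u: u(s,0) = exp(2s)φ(s,0) = sin(s).
By characteristics (ds/dτ = 1/2), u(s,τ) = f(s - (1/2)τ) with f = u(·, 0).
So u(s,τ) = sin(s - τ/2), and φ(s,τ) = exp(-2s)u(s,τ).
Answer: φ(s, τ) = exp(-2s)sin(s - τ/2)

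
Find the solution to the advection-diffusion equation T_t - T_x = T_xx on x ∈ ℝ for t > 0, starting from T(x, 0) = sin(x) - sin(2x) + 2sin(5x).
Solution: Moving frame: η = x + t, σ = t, T = u(η,σ), so T_t = u_σ + u_η and T_xx = u_ηη.
Hence T_t - T_x = u_σ and the PDE becomes the heat equation u_σ = u_ηη on η ∈ ℝ.
Initial data: u(η,0) = T(η,0) = sin(η) - sin(2η) + 2sin(5η). Each mode sin(nη) decays as exp(-n²σ) on ℝ, so u(η,σ) = Σ c_n exp(-n²σ) sin(nη) with c_1=1, c_2=-1, c_5=2: u(η,σ) = exp(-σ)sin(η) - exp(-4σ)sin(2η) + 2exp(-25σ)sin(5η).
Substituting back: T(x,t) = u(x + t, t).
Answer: T(x, t) = exp(-t)sin(t + x) - exp(-4t)sin(2t + 2x) + 2exp(-25t)sin(5t + 5x)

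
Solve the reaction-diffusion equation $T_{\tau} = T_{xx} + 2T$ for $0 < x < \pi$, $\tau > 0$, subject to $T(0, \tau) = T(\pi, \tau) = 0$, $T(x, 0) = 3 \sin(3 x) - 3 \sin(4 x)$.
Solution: Substitute $T = e^{2\tau}u$, i.e. $u = e^{-2\tau}T$.
By the product rule, $T_{\tau} = e^{2\tau}(u_{\tau} + 2u)$, $T_{xx} = e^{2\tau}u_{xx}$.
Substituting into the PDE and dividing by $e^{2\tau}$: $u_{\tau} + 2u = u_{xx} + 2u$.
The lower-order terms cancel, leaving the standard heat equation $u_{\tau} = u_{xx}$.
Initial data for $u$: $u(x,0) = T(x,0) = 3 \sin(3 x) - 3 \sin(4 x)$. The boundary conditions carry over: $u(0,\tau) = u(\pi,\tau) = 0$.
Solve for $u$:
  Using separation of variables $u = X(x)G(\tau)$:
  Eigenfunctions: $\sin(nx)$, $n = 1, 2, 3, \ldots$
  General solution: $u(x, \tau) = \sum c_n \sin(nx) e^{-n^2 \tau}$
  Matching $u(x,0) = 3 \sin(3 x) - 3 \sin(4 x)$ term by term: $c_3=3, c_4=-3$.
Hence $u(x,\tau) = 3 e^{-9 \tau} \sin(3 x) - 3 e^{-16 \tau} \sin(4 x)$.
Transform back: $T(x,\tau) = e^{2\tau}u(x,\tau)$.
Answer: $T(x, \tau) = 3 e^{-7 \tau} \sin(3 x) - 3 e^{-14 \tau} \sin(4 x)$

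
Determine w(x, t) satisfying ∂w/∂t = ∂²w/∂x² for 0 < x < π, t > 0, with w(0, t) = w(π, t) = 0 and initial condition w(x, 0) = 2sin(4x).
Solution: Separating variables: w = Σ c_n exp(-n²t) sin(nx). From w(x,0) = 2sin(4x): c_4=2.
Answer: w(x, t) = 2exp(-16t)sin(4x)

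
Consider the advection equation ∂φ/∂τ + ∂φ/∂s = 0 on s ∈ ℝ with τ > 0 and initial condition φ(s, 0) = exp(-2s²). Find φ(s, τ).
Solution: By method of characteristics (waves move right with speed 1):
Along characteristics s - τ = const, φ is constant, so φ(s,τ) = f(s - τ) with f = φ(·, 0).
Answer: φ(s, τ) = exp(-2(s - τ)²)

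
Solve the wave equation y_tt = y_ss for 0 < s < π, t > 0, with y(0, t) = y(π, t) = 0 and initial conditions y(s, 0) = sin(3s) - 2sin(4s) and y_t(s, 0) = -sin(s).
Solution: Separating variables: y = Σ [A_n cos(ω_n t) + B_n sin(ω_n t)] sin(ns), ω_n = n. From ICs (B_n = velocity coefficient / ω_n): A_3=1, A_4=-2, B_1=-1.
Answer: y(s, t) = -sin(s)sin(t) + sin(3s)cos(3t) - 2sin(4s)cos(4t)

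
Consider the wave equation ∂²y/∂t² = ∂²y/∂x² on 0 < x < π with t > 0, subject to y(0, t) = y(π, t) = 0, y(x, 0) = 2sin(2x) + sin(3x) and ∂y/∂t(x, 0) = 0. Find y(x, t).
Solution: Separating variables: y = Σ [A_n cos(ω_n t) + B_n sin(ω_n t)] sin(nx), ω_n = n. From ICs: A_2=2, A_3=1.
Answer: y(x, t) = 2sin(2x)cos(2t) + sin(3x)cos(3t)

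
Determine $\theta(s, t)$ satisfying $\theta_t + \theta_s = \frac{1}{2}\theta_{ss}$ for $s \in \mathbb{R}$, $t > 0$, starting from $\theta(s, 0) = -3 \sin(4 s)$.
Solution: Moving frame: $\eta = s - t$, $\sigma = t$, $\theta = u(\eta,\sigma)$, so $\theta_t = u_{\sigma} - u_{\eta}$ and $\theta_{ss} = u_{\eta\eta}$.
Hence $\theta_t + \theta_s = u_{\sigma}$ and the PDE becomes the heat equation $u_{\sigma} = \frac{1}{2}u_{\eta\eta}$ on $\eta \in \mathbb{R}$.
Initial data: $u(\eta,0) = \theta(\eta,0) = -3 \sin(4 \eta)$. Each mode $\sin(n\eta)$ decays as $e^{-n^2\sigma/2}$ on $\mathbb{R}$, so $u(\eta,\sigma) = \sum c_n e^{-n^2\sigma/2} \sin(n\eta)$ with $c_4=-3$: $u(\eta,\sigma) = -3 e^{-8 \sigma} \sin(4 \eta)$.
Substituting back: $\theta(s,t) = u(s - t, t)$.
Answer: $\theta(s, t) = -3 e^{-8 t} \sin(4 s - 4 t)$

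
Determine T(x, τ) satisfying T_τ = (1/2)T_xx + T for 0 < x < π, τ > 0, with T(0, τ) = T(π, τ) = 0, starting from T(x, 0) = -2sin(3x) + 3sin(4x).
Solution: Substitute T = exp(τ)u, i.e. u = exp(-τ)T.
By the product rule, T_τ = exp(τ)(u_τ + u), T_xx = exp(τ)u_xx.
Substituting into the PDE and dividing by exp(τ): u_τ + u = (1/2)u_xx + u.
The lower-order terms cancel, leaving the standard heat equation u_τ = (1/2)u_xx.
Initial data for u: u(x,0) = T(x,0) = -2sin(3x) + 3sin(4x). The boundary conditions carry over: u(0,τ) = u(π,τ) = 0.
Solve for u:
  Using separation of variables u = X(x)G(τ):
  Eigenfunctions: sin(nx), n = 1, 2, 3, ...
  General solution: u(x, τ) = Σ c_n sin(nx) exp(-n² τ/2)
  Matching u(x,0) = -2sin(3x) + 3sin(4x) term by term: c_3=-2, c_4=3.
Hence u(x,τ) = 3exp(-8τ)sin(4x) - 2exp(-9τ/2)sin(3x).
Transform back: T(x,τ) = exp(τ)u(x,τ).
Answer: T(x, τ) = 3exp(-7τ)sin(4x) - 2exp(-7τ/2)sin(3x)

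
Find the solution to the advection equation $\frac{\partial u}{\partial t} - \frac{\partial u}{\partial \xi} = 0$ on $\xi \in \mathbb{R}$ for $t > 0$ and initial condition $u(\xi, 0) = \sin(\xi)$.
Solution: By method of characteristics (waves move left with speed 1):
Along characteristics $\xi + t =$ const, $u$ is constant, so $u(\xi,t) = f(\xi + t)$ with $f = u( \cdot , 0)$.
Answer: $u(\xi, t) = \sin(\xi + t)$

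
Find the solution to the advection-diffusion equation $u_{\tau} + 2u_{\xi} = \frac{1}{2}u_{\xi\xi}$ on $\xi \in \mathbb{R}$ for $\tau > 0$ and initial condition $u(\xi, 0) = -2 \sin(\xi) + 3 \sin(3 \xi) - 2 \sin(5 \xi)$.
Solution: Change to a moving frame: let $\eta = \xi - 2\tau$, $\sigma = \tau$ and write $u(\xi,\tau) = w(\eta,\sigma)$.
By the chain rule $u_{\tau} = w_{\sigma} - 2w_{\eta}$, $u_{\xi} = w_{\eta}$, $u_{\xi\xi} = w_{\eta\eta}$.
Then $u_{\tau} + 2u_{\xi} = w_{\sigma}$: the advection term cancels and the PDE becomes the heat equation $w_{\sigma} = \frac{1}{2}w_{\eta\eta}$ on $\eta \in \mathbb{R}$.
Initial data: $w(\eta,0) = u(\eta,0) = -2 \sin(\eta) + 3 \sin(3 \eta) - 2 \sin(5 \eta)$.
On $\eta \in \mathbb{R}$ each mode satisfies $(\sin(n\eta))'' = -n^2 \sin(n\eta)$, so $e^{-n^2\sigma/2} \sin(n\eta)$ solves the heat equation; by superposition $w(\eta,\sigma) = \sum c_n e^{-n^2\sigma/2} \sin(n\eta)$.
Reading off the coefficients: $c_1=-2, c_3=3, c_5=-2$, so $w(\eta,\sigma) = -2 e^{-\sigma/2} \sin(\eta) + 3 e^{-9 \sigma/2} \sin(3 \eta) - 2 e^{-25 \sigma/2} \sin(5 \eta)$.
Substituting back $\eta = \xi - 2\tau$, $\sigma = \tau$: $u(\xi,\tau) = w(\xi - 2\tau, \tau)$.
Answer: $u(\xi, \tau) = 2 e^{-\tau/2} \sin(2 \tau - \xi) - 3 e^{-9 \tau/2} \sin(6 \tau - 3 \xi) + 2 e^{-25 \tau/2} \sin(10 \tau - 5 \xi)$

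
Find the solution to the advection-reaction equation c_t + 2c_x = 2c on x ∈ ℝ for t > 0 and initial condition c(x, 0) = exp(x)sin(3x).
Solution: Substitute c = exp(x)u, i.e. u = exp(-x)c.
By the product rule, c_x = exp(x)(u_x + u), c_t = exp(x)u_t.
Substituting into the PDE and dividing by exp(x): u_t + 2(u_x + u) = 2u.
The lower-order terms cancel, leaving the standard advection equation u_t + 2u_x = 0.
Initial data for u: u(x,0) = exp(-x)c(x,0) = sin(3x).
Solve for u:
  By method of characteristics (waves move right with speed 2):
  Along characteristics x - 2t = const, u is constant, so u(x,t) = f(x - 2t) with f = u(·, 0).
Hence u(x,t) = -sin(6t - 3x).
Transform back: c(x,t) = exp(x)u(x,t).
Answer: c(x, t) = -exp(x)sin(6t - 3x)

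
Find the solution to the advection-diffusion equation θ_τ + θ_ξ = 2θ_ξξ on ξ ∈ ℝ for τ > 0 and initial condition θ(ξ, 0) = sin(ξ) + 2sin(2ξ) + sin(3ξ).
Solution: Moving frame: η = ξ - τ, σ = τ, θ = u(η,σ), so θ_τ = u_σ - u_η and θ_ξξ = u_ηη.
Hence θ_τ + θ_ξ = u_σ and the PDE becomes the heat equation u_σ = 2u_ηη on η ∈ ℝ.
Initial data: u(η,0) = θ(η,0) = sin(η) + 2sin(2η) + sin(3η). Each mode sin(nη) decays as exp(-2n²σ) on ℝ, so u(η,σ) = Σ c_n exp(-2n²σ) sin(nη) with c_1=1, c_2=2, c_3=1: u(η,σ) = exp(-2σ)sin(η) + 2exp(-8σ)sin(2η) + exp(-18σ)sin(3η).
Substituting back: θ(ξ,τ) = u(ξ - τ, τ).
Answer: θ(ξ, τ) = exp(-2τ)sin(ξ - τ) + 2exp(-8τ)sin(2ξ - 2τ) + exp(-18τ)sin(3ξ - 3τ)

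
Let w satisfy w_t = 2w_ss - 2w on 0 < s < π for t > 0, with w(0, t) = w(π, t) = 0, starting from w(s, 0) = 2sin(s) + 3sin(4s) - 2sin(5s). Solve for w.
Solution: Substitute w = exp(-2t)u, i.e. u = exp(2t)w.
By the product rule, w_t = exp(-2t)(u_t - 2u), w_ss = exp(-2t)u_ss.
Substituting into the PDE and dividing by exp(-2t): u_t - 2u = 2u_ss - 2u.
The lower-order terms cancel, leaving the standard heat equation u_t = 2u_ss.
Initial data for u: u(s,0) = w(s,0) = 2sin(s) + 3sin(4s) - 2sin(5s). The boundary conditions carry over: u(0,t) = u(π,t) = 0.
Solve for u:
  Using separation of variables u = X(s)T(t):
  Eigenfunctions: sin(ns), n = 1, 2, 3, ...
  General solution: u(s, t) = Σ c_n sin(ns) exp(-2n² t)
  Matching u(s,0) = 2sin(s) + 3sin(4s) - 2sin(5s) term by term: c_1=2, c_4=3, c_5=-2.
Hence u(s,t) = 2exp(-2t)sin(s) + 3exp(-32t)sin(4s) - 2exp(-50t)sin(5s).
Transform back: w(s,t) = exp(-2t)u(s,t).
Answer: w(s, t) = 2exp(-4t)sin(s) + 3exp(-34t)sin(4s) - 2exp(-52t)sin(5s)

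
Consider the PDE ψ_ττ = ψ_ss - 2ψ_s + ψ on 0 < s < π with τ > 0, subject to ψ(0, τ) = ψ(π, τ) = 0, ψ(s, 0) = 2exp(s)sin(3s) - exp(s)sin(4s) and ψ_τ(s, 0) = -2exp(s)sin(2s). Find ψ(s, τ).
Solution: Substitute ψ = exp(s)u.
Then ψ_s = exp(s)(u_s + u), ψ_ss = exp(s)(u_ss + 2u_s + u), ψ_ττ = exp(s)u_ττ; substituting and dividing by exp(s), the lower-order terms cancel: u_ττ = u_ss (standard wave equation).
Data for u: u(s,0) = exp(-s)ψ(s,0) = 2sin(3s) - sin(4s); u_τ(s,0) = exp(-s)ψ_τ(s,0) = -2sin(2s). The boundary conditions carry over: u(0,τ) = u(π,τ) = 0.
Separating variables: u = Σ [A_n cos(ω_n τ) + B_n sin(ω_n τ)] sin(ns), ω_n = n. From ICs (B_n = velocity coefficient / ω_n): A_3=2, A_4=-1, B_2=-1.
So u(s,τ) = -sin(2s)sin(2τ) + 2sin(3s)cos(3τ) - sin(4s)cos(4τ), and ψ(s,τ) = exp(s)u(s,τ).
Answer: ψ(s, τ) = -exp(s)sin(2s)sin(2τ) + 2exp(s)sin(3s)cos(3τ) - exp(s)sin(4s)cos(4τ)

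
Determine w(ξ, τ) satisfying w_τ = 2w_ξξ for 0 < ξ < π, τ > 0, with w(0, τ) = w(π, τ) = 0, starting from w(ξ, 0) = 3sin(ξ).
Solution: Using separation of variables w = X(ξ)T(τ):
Eigenfunctions: sin(nξ), n = 1, 2, 3, ...
General solution: w(ξ, τ) = Σ c_n sin(nξ) exp(-2n² τ)
Matching w(ξ,0) = 3sin(ξ) term by term: c_1=3.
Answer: w(ξ, τ) = 3exp(-2τ)sin(ξ)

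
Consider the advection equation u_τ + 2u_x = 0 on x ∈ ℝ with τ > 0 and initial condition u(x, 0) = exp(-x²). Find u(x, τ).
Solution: By method of characteristics (waves move right with speed 2):
Along characteristics x - 2τ = const, u is constant, so u(x,τ) = f(x - 2τ) with f = u(·, 0).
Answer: u(x, τ) = exp(-(x - 2τ)²)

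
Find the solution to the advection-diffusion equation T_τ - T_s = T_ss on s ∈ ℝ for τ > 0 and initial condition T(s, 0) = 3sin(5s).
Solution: Change to a moving frame: let η = s + τ, σ = τ and write T(s,τ) = u(η,σ).
By the chain rule T_τ = u_σ + u_η, T_s = u_η, T_ss = u_ηη.
Then T_τ - T_s = u_σ: the advection term cancels and the PDE becomes the heat equation u_σ = u_ηη on η ∈ ℝ.
Initial data: u(η,0) = T(η,0) = 3sin(5η).
On η ∈ ℝ each mode satisfies (sin(nη))″ = -n² sin(nη), so exp(-n²σ) sin(nη) solves the heat equation; by superposition u(η,σ) = Σ c_n exp(-n²σ) sin(nη).
Reading off the coefficients: c_5=3, so u(η,σ) = 3exp(-25σ)sin(5η).
Substituting back η = s + τ, σ = τ: T(s,τ) = u(s + τ, τ).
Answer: T(s, τ) = 3exp(-25τ)sin(5s + 5τ)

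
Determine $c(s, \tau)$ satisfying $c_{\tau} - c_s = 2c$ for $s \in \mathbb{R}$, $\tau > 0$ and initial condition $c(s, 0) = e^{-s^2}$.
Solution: Substitute $c = e^{2\tau}u$.
Then $c_{\tau} = e^{2\tau}(u_{\tau} + 2u)$, $c_s = e^{2\tau}u_s$; substituting and dividing by $e^{2\tau}$, the lower-order terms cancel: $u_{\tau} - u_s = 0$ (standard advection equation).
Data for $u$: $u(s,0) = c(s,0) = e^{-s^2}$.
By characteristics ($ds/d\tau = -1$), $u(s,\tau) = f(s + \tau)$ with $f = u( \cdot , 0)$.
So $u(s,\tau) = e^{-(s + \tau)^2}$, and $c(s,\tau) = e^{2\tau}u(s,\tau)$.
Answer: $c(s, \tau) = e^{2 \tau} e^{-(\tau + s)^2}$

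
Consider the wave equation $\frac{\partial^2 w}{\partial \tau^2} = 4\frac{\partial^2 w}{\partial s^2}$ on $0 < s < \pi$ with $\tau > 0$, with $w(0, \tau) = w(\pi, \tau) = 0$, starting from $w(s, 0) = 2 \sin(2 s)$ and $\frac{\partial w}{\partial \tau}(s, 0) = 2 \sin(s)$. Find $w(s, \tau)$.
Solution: Using separation of variables $w = X(s)T(\tau)$:
Eigenfunctions: $\sin(ns)$, $n = 1, 2, 3, \ldots$
General solution: $w(s, \tau) = \sum [A_n \cos(2n \tau) + B_n \sin(2n \tau)] \sin(ns)$
From $w(s,0) = 2 \sin(2 s)$: $A_2=2$. From $w_{\tau}(s,0) = 2 \sin(s)$, using $w_{\tau}(s,0) = \sum \omega_n B_n \sin(ns)$ with $\omega_n = 2n$: $B_1 = 2/2 = 1$.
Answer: $w(s, \tau) = \sin(2 \tau) \sin(s) + 2 \sin(2 s) \cos(4 \tau)$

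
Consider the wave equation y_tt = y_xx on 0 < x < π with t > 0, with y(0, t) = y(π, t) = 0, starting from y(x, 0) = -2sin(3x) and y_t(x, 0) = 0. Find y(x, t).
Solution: Using separation of variables y = X(x)T(t):
Eigenfunctions: sin(nx), n = 1, 2, 3, ...
General solution: y(x, t) = Σ [A_n cos(n t) + B_n sin(n t)] sin(nx)
From y(x,0) = -2sin(3x): A_3=-2. From y_t(x,0) = 0: all B_n = 0.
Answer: y(x, t) = -2sin(3x)cos(3t)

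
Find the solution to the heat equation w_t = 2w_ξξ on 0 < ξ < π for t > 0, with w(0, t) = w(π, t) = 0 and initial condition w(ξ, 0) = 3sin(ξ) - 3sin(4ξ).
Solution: Separating variables: w = Σ c_n exp(-2n²t) sin(nξ). From w(ξ,0) = 3sin(ξ) - 3sin(4ξ): c_1=3, c_4=-3.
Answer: w(ξ, t) = 3exp(-2t)sin(ξ) - 3exp(-32t)sin(4ξ)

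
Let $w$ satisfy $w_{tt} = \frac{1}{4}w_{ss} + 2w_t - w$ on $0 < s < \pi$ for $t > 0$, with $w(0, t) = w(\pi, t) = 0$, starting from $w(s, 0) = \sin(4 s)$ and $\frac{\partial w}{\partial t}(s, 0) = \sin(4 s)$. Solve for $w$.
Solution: Substitute $w = e^{t}u$, i.e. $u = e^{-t}w$.
By the product rule, $w_t = e^{t}(u_t + u)$, $w_{tt} = e^{t}(u_{tt} + 2u_t + u)$, $w_{ss} = e^{t}u_{ss}$.
Substituting into the PDE and dividing by $e^{t}$: $u_{tt} + 2u_t + u = \frac{1}{4}u_{ss} + 2(u_t + u) - u$.
The lower-order terms cancel, leaving the standard wave equation $u_{tt} = \frac{1}{4}u_{ss}$.
Initial data for $u$: $u(s,0) = w(s,0) = \sin(4 s)$; $u_t(s,0) = w_t(s,0) - w(s,0) = 0$. The boundary conditions carry over: $u(0,t) = u(\pi,t) = 0$.
Solve for $u$:
  Using separation of variables $u = X(s)T(t)$:
  Eigenfunctions: $\sin(ns)$, $n = 1, 2, 3, \ldots$
  General solution: $u(s, t) = \sum [A_n \cos(n t/2) + B_n \sin(n t/2)] \sin(ns)$
  From $u(s,0) = \sin(4 s)$: $A_4=1$. From $u_t(s,0) = 0$: all $B_n = 0$.
Hence $u(s,t) = \sin(4 s) \cos(2 t)$.
Transform back: $w(s,t) = e^{t}u(s,t)$.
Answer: $w(s, t) = e^{t} \sin(4 s) \cos(2 t)$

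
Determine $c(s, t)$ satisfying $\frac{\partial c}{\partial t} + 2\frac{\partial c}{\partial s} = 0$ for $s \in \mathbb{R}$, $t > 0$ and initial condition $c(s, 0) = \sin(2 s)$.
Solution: By method of characteristics (waves move right with speed 2):
Along characteristics $s - 2t =$ const, $c$ is constant, so $c(s,t) = f(s - 2t)$ with $f = c( \cdot , 0)$.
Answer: $c(s, t) = \sin(2 s - 4 t)$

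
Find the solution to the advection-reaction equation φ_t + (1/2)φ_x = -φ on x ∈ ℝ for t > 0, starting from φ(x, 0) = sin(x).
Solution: Substitute φ = exp(-t)u.
Then φ_t = exp(-t)(u_t - u), φ_x = exp(-t)u_x; substituting and dividing by exp(-t), the lower-order terms cancel: u_t + (1/2)u_x = 0 (standard advection equation).
Data for u: u(x,0) = φ(x,0) = sin(x).
By characteristics (dx/dt = 1/2), u(x,t) = f(x - (1/2)t) with f = u(·, 0).
So u(x,t) = -sin(t/2 - x), and φ(x,t) = exp(-t)u(x,t).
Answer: φ(x, t) = -exp(-t)sin(t/2 - x)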